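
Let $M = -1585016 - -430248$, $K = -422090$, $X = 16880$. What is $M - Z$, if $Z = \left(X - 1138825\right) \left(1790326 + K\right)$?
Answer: $1535084384252$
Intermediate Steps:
$M = -1154768$ ($M = -1585016 + \left(430550 - 302\right) = -1585016 + 430248 = -1154768$)
$Z = -1535085539020$ ($Z = \left(16880 - 1138825\right) \left(1790326 - 422090\right) = \left(-1121945\right) 1368236 = -1535085539020$)
$M - Z = -1154768 - -1535085539020 = -1154768 + 1535085539020 = 1535084384252$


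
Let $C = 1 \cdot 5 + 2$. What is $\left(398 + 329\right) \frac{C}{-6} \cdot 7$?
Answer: $- \frac{35623}{6} \approx -5937.2$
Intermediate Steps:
$C = 7$ ($C = 5 + 2 = 7$)
$\left(398 + 329\right) \frac{C}{-6} \cdot 7 = \left(398 + 329\right) \frac{7}{-6} \cdot 7 = 727 \cdot 7 \left(- \frac{1}{6}\right) 7 = 727 \left(\left(- \frac{7}{6}\right) 7\right) = 727 \left(- \frac{49}{6}\right) = - \frac{35623}{6}$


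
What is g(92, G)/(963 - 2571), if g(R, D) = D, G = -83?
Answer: 83/1608 ≈ 0.051617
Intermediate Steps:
g(92, G)/(963 - 2571) = -83/(963 - 2571) = -83/(-1608) = -83*(-1/1608) = 83/1608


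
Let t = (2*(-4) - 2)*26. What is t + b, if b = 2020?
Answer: 1760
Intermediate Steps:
t = -260 (t = (-8 - 2)*26 = -10*26 = -260)
t + b = -260 + 2020 = 1760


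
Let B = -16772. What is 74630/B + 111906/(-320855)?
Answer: -12911148041/2690690030 ≈ -4.7985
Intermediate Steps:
74630/B + 111906/(-320855) = 74630/(-16772) + 111906/(-320855) = 74630*(-1/16772) + 111906*(-1/320855) = -37315/8386 - 111906/320855 = -12911148041/2690690030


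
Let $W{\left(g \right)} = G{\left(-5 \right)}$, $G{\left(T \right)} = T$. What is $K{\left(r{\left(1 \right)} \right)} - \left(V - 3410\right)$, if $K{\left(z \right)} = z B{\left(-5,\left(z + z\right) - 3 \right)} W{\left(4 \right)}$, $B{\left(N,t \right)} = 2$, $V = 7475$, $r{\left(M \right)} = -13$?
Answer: $-3935$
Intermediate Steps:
$W{\left(g \right)} = -5$
$K{\left(z \right)} = - 10 z$ ($K{\left(z \right)} = z 2 \left(-5\right) = z \left(-10\right) = - 10 z$)
$K{\left(r{\left(1 \right)} \right)} - \left(V - 3410\right) = \left(-10\right) \left(-13\right) - \left(7475 - 3410\right) = 130 - \left(7475 - 3410\right) = 130 - 4065 = -3935$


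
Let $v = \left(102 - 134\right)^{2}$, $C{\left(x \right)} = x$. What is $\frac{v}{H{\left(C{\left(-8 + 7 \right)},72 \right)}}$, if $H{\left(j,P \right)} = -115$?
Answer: $- \frac{1024}{115} \approx -8.9043$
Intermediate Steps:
$v = 1024$ ($v = \left(-32\right)^{2} = 1024$)
$\frac{v}{H{\left(C{\left(-8 + 7 \right)},72 \right)}} = \frac{1024}{-115} = 1024 \left(- \frac{1}{115}\right) = - \frac{1024}{115}$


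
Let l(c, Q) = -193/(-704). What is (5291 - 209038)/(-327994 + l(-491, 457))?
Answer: 143437888/230907583 ≈ 0.62119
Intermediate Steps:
l(c, Q) = 193/704 (l(c, Q) = -193*(-1/704) = 193/704)
(5291 - 209038)/(-327994 + l(-491, 457)) = (5291 - 209038)/(-327994 + 193/704) = -203747/(-230907583/704) = -203747*(-704/230907583) = 143437888/230907583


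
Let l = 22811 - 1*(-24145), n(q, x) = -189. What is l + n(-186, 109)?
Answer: 46767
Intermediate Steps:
l = 46956 (l = 22811 + 24145 = 46956)
l + n(-186, 109) = 46956 - 189 = 46767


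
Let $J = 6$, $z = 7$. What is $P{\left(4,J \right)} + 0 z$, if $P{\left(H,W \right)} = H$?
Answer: $4$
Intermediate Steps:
$P{\left(4,J \right)} + 0 z = 4 + 0 \cdot 7 = 4 + 0 = 4$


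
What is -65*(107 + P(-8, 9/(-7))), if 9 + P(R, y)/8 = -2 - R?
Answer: -5395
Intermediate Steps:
P(R, y) = -88 - 8*R (P(R, y) = -72 + 8*(-2 - R) = -72 + (-16 - 8*R) = -88 - 8*R)
-65*(107 + P(-8, 9/(-7))) = -65*(107 + (-88 - 8*(-8))) = -65*(107 + (-88 + 64)) = -65*(107 - 24) = -65*83 = -5395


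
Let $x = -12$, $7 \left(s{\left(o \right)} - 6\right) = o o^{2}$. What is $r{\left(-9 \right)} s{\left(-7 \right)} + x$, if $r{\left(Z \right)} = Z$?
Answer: $375$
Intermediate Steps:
$s{\left(o \right)} = 6 + \frac{o^{3}}{7}$ ($s{\left(o \right)} = 6 + \frac{o o^{2}}{7} = 6 + \frac{o^{3}}{7}$)
$r{\left(-9 \right)} s{\left(-7 \right)} + x = - 9 \left(6 + \frac{\left(-7\right)^{3}}{7}\right) - 12 = - 9 \left(6 + \frac{1}{7} \left(-343\right)\right) - 12 = - 9 \left(6 - 49\right) - 12 = \left(-9\right) \left(-43\right) - 12 = 387 - 12 = 375$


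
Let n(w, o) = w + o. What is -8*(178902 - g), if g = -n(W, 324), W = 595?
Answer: -1438568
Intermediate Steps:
n(w, o) = o + w
g = -919 (g = -(324 + 595) = -1*919 = -919)
-8*(178902 - g) = -8*(178902 - 1*(-919)) = -8*(178902 + 919) = -8*179821 = -1438568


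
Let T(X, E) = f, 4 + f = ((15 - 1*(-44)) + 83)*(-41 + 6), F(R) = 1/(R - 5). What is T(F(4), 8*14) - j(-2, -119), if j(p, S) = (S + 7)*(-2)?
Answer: -5198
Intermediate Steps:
F(R) = 1/(-5 + R)
j(p, S) = -14 - 2*S (j(p, S) = (7 + S)*(-2) = -14 - 2*S)
f = -4974 (f = -4 + ((15 - 1*(-44)) + 83)*(-41 + 6) = -4 + ((15 + 44) + 83)*(-35) = -4 + (59 + 83)*(-35) = -4 + 142*(-35) = -4 - 4970 = -4974)
T(X, E) = -4974
T(F(4), 8*14) - j(-2, -119) = -4974 - (-14 - 2*(-119)) = -4974 - (-14 + 238) = -4974 - 1*224 = -4974 - 224 = -5198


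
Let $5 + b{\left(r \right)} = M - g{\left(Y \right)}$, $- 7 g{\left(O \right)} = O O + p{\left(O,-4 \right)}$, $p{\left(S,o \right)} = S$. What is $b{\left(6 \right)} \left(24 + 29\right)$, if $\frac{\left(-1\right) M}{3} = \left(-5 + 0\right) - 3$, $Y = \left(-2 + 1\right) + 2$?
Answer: $\frac{7155}{7} \approx 1022.1$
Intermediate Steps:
$Y = 1$ ($Y = -1 + 2 = 1$)
$M = 24$ ($M = - 3 \left(\left(-5 + 0\right) - 3\right) = - 3 \left(-5 - 3\right) = \left(-3\right) \left(-8\right) = 24$)
$g{\left(O \right)} = - \frac{O}{7} - \frac{O^{2}}{7}$ ($g{\left(O \right)} = - \frac{O O + O}{7} = - \frac{O^{2} + O}{7} = - \frac{O + O^{2}}{7} = - \frac{O}{7} - \frac{O^{2}}{7}$)
$b{\left(r \right)} = \frac{135}{7}$ ($b{\left(r \right)} = -5 + \left(24 - \frac{1}{7} \cdot 1 \left(-1 - 1\right)\right) = -5 + \left(24 - \frac{1}{7} \cdot 1 \left(-2\right)\right) = -5 + \left(24 - - \frac{2}{7}\right) = -5 + \left(24 + \frac{2}{7}\right) = -5 + \frac{170}{7} = \frac{135}{7}$)
$b{\left(6 \right)} \left(24 + 29\right) = \frac{135 \left(24 + 29\right)}{7} = \frac{135}{7} \cdot 53 = \frac{7155}{7}$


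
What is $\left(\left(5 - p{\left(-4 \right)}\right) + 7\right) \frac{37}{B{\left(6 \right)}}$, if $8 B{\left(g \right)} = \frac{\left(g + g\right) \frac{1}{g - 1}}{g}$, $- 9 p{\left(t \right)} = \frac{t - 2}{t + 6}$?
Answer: $\frac{25900}{3} \approx 8633.3$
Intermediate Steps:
$p{\left(t \right)} = - \frac{-2 + t}{9 \left(6 + t\right)}$ ($p{\left(t \right)} = - \frac{\left(t - 2\right) \frac{1}{t + 6}}{9} = - \frac{\left(-2 + t\right) \frac{1}{6 + t}}{9} = - \frac{\frac{1}{6 + t} \left(-2 + t\right)}{9} = - \frac{-2 + t}{9 \left(6 + t\right)}$)
$B{\left(g \right)} = \frac{1}{4 \left(-1 + g\right)}$ ($B{\left(g \right)} = \frac{\frac{g + g}{g - 1} \frac{1}{g}}{8} = \frac{\frac{2 g}{-1 + g} \frac{1}{g}}{8} = \frac{2 \frac{1}{-1 + g}}{8} = \frac{1}{4 \left(-1 + g\right)}$)
$\left(\left(5 - p{\left(-4 \right)}\right) + 7\right) \frac{37}{B{\left(6 \right)}} = \left(\left(5 - \frac{2 - -4}{9 \left(6 - 4\right)}\right) + 7\right) \frac{37}{\frac{1}{4} \frac{1}{-1 + 6}} = \left(\left(5 - \frac{2 + 4}{9 \cdot 2}\right) + 7\right) \frac{37}{\frac{1}{4} \cdot \frac{1}{5}} = \left(\left(5 - \frac{1}{9} \cdot \frac{1}{2} \cdot 6\right) + 7\right) \frac{37}{\frac{1}{4} \cdot \frac{1}{5}} = \left(\left(5 - \frac{1}{3}\right) + 7\right) 37 \frac{1}{\frac{1}{20}} = \left(\left(5 - \frac{1}{3}\right) + 7\right) 37 \cdot 20 = \left(\frac{14}{3} + 7\right) 740 = \frac{35}{3} \cdot 740 = \frac{25900}{3}$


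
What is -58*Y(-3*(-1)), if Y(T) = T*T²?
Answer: -1566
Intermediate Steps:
Y(T) = T³
-58*Y(-3*(-1)) = -58*(-3*(-1))³ = -58*3³ = -58*27 = -1566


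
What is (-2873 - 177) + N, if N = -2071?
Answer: -5121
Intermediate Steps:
(-2873 - 177) + N = (-2873 - 177) - 2071 = -3050 - 2071 = -5121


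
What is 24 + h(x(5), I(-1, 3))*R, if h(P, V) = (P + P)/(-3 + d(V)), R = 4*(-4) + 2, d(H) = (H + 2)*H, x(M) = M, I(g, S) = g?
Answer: 59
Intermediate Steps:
d(H) = H*(2 + H) (d(H) = (2 + H)*H = H*(2 + H))
R = -14 (R = -16 + 2 = -14)
h(P, V) = 2*P/(-3 + V*(2 + V)) (h(P, V) = (P + P)/(-3 + V*(2 + V)) = (2*P)/(-3 + V*(2 + V)) = 2*P/(-3 + V*(2 + V)))
24 + h(x(5), I(-1, 3))*R = 24 + (2*5/(-3 - (2 - 1)))*(-14) = 24 + (2*5/(-3 - 1*1))*(-14) = 24 + (2*5/(-3 - 1))*(-14) = 24 + (2*5/(-4))*(-14) = 24 + (2*5*(-¼))*(-14) = 24 - 5/2*(-14) = 24 + 35 = 59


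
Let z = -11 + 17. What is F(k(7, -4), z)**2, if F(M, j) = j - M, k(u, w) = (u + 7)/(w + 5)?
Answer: 64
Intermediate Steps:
k(u, w) = (7 + u)/(5 + w)
z = 6
F(k(7, -4), z)**2 = (6 - (7 + 7)/(5 - 4))**2 = (6 - 14/1)**2 = (6 - 14)**2 = (-8)**2 = 64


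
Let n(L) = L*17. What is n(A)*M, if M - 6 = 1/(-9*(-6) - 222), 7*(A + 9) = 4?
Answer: -1010021/1176 ≈ -858.86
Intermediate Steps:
A = -59/7 (A = -9 + (⅐)*4 = -9 + 4/7 = -59/7 ≈ -8.4286)
n(L) = 17*L
M = 1007/168 (M = 6 + 1/(-9*(-6) - 222) = 6 + 1/(54 - 222) = 6 + 1/(-168) = 6 - 1/168 = 1007/168 ≈ 5.9940)
n(A)*M = (17*(-59/7))*(1007/168) = -1003/7*1007/168 = -1010021/1176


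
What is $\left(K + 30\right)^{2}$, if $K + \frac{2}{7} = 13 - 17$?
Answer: $\frac{32400}{49} \approx 661.22$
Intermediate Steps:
$K = - \frac{30}{7}$ ($K = - \frac{2}{7} + \left(13 - 17\right) = - \frac{2}{7} - 4 = - \frac{30}{7} \approx -4.2857$)
$\left(K + 30\right)^{2} = \left(- \frac{30}{7} + 30\right)^{2} = \left(\frac{180}{7}\right)^{2} = \frac{32400}{49}$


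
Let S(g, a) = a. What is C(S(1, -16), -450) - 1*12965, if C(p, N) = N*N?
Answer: 189535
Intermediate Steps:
C(p, N) = N²
C(S(1, -16), -450) - 1*12965 = (-450)² - 1*12965 = 202500 - 12965 = 189535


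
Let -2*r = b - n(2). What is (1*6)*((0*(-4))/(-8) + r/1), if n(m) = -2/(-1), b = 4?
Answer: -6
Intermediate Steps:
n(m) = 2 (n(m) = -2*(-1) = 2)
r = -1 (r = -(4 - 1*2)/2 = -(4 - 2)/2 = -½*2 = -1)
(1*6)*((0*(-4))/(-8) + r/1) = (1*6)*((0*(-4))/(-8) - 1/1) = 6*(0*(-⅛) - 1*1) = 6*(0 - 1) = 6*(-1) = -6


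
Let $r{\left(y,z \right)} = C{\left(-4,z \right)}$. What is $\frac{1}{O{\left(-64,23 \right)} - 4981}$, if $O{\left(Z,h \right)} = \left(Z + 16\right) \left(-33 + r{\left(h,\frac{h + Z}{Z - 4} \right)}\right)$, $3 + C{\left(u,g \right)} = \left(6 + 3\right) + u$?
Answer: $- \frac{1}{3493} \approx -0.00028629$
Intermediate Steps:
$C{\left(u,g \right)} = 6 + u$ ($C{\left(u,g \right)} = -3 + \left(\left(6 + 3\right) + u\right) = -3 + \left(9 + u\right) = 6 + u$)
$r{\left(y,z \right)} = 2$ ($r{\left(y,z \right)} = 6 - 4 = 2$)
$O{\left(Z,h \right)} = -496 - 31 Z$ ($O{\left(Z,h \right)} = \left(Z + 16\right) \left(-33 + 2\right) = \left(16 + Z\right) \left(-31\right) = -496 - 31 Z$)
$\frac{1}{O{\left(-64,23 \right)} - 4981} = \frac{1}{\left(-496 - -1984\right) - 4981} = \frac{1}{\left(-496 + 1984\right) - 4981} = \frac{1}{1488 - 4981} = \frac{1}{-3493} = - \frac{1}{3493}$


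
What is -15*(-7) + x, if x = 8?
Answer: 113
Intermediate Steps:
-15*(-7) + x = -15*(-7) + 8 = 105 + 8 = 113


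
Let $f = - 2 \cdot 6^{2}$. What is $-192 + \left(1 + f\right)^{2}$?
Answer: $4849$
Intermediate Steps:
$f = -72$ ($f = \left(-2\right) 36 = -72$)
$-192 + \left(1 + f\right)^{2} = -192 + \left(1 - 72\right)^{2} = -192 + \left(-71\right)^{2} = -192 + 5041 = 4849$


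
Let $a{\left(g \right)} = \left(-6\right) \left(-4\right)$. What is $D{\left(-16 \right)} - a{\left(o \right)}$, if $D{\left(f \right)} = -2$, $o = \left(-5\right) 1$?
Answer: $-26$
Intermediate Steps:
$o = -5$
$a{\left(g \right)} = 24$
$D{\left(-16 \right)} - a{\left(o \right)} = -2 - 24 = -26$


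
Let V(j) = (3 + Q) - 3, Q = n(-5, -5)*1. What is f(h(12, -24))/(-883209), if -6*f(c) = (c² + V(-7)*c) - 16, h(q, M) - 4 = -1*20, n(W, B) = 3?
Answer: 32/883209 ≈ 3.6232e-5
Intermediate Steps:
Q = 3 (Q = 3*1 = 3)
V(j) = 3 (V(j) = (3 + 3) - 3 = 6 - 3 = 3)
h(q, M) = -16 (h(q, M) = 4 - 1*20 = 4 - 20 = -16)
f(c) = 8/3 - c/2 - c²/6 (f(c) = -((c² + 3*c) - 16)/6 = -(-16 + c² + 3*c)/6 = 8/3 - c/2 - c²/6)
f(h(12, -24))/(-883209) = (8/3 - ½*(-16) - ⅙*(-16)²)/(-883209) = (8/3 + 8 - ⅙*256)*(-1/883209) = (8/3 + 8 - 128/3)*(-1/883209) = -32*(-1/883209) = 32/883209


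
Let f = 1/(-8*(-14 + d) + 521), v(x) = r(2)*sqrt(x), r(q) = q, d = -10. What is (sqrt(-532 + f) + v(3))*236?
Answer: 472*sqrt(3) + 236*I*sqrt(270451595)/713 ≈ 817.53 + 5443.4*I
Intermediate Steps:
v(x) = 2*sqrt(x)
f = 1/713 (f = 1/(-8*(-14 - 10) + 521) = 1/(-8*(-24) + 521) = 1/(192 + 521) = 1/713 ≈ 0.0014025)
(sqrt(-532 + f) + v(3))*236 = (sqrt(-532 + 1/713) + 2*sqrt(3))*236 = (sqrt(-379315/713) + 2*sqrt(3))*236 = (I*sqrt(270451595)/713 + 2*sqrt(3))*236 = (2*sqrt(3) + I*sqrt(270451595)/713)*236 = 472*sqrt(3) + 236*I*sqrt(270451595)/713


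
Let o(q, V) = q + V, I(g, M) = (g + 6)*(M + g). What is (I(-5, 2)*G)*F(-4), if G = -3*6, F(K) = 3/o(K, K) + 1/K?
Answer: -135/4 ≈ -33.750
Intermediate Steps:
I(g, M) = (6 + g)*(M + g)
o(q, V) = V + q
F(K) = 5/(2*K) (F(K) = 3/(K + K) + 1/K = 3/((2*K)) + 1/K = 3*(1/(2*K)) + 1/K = 3/(2*K) + 1/K = 5/(2*K))
G = -18
(I(-5, 2)*G)*F(-4) = (((-5)**2 + 6*2 + 6*(-5) + 2*(-5))*(-18))*((5/2)/(-4)) = ((25 + 12 - 30 - 10)*(-18))*((5/2)*(-1/4)) = -3*(-18)*(-5/8) = 54*(-5/8) = -135/4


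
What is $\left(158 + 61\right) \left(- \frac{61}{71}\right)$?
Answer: $- \frac{13359}{71} \approx -188.16$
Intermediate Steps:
$\left(158 + 61\right) \left(- \frac{61}{71}\right) = 219 \left(\left(-61\right) \frac{1}{71}\right) = 219 \left(- \frac{61}{71}\right) = - \frac{13359}{71}$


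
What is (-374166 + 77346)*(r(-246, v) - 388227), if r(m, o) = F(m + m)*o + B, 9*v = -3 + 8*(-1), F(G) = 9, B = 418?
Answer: 115112732400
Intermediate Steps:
v = -11/9 (v = (-3 + 8*(-1))/9 = (-3 - 8)/9 = (⅑)*(-11) = -11/9 ≈ -1.2222)
r(m, o) = 418 + 9*o (r(m, o) = 9*o + 418 = 418 + 9*o)
(-374166 + 77346)*(r(-246, v) - 388227) = (-374166 + 77346)*((418 + 9*(-11/9)) - 388227) = -296820*((418 - 11) - 388227) = -296820*(407 - 388227) = -296820*(-387820) = 115112732400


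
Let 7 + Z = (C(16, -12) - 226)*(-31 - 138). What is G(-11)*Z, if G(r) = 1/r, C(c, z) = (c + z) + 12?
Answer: -35483/11 ≈ -3225.7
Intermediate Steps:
C(c, z) = 12 + c + z
Z = 35483 (Z = -7 + ((12 + 16 - 12) - 226)*(-31 - 138) = -7 + (16 - 226)*(-169) = -7 - 210*(-169) = -7 + 35490 = 35483)
G(-11)*Z = 35483/(-11) = -1/11*35483 = -35483/11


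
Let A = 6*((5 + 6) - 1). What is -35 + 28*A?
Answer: 1645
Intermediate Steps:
A = 60 (A = 6*(11 - 1) = 6*10 = 60)
-35 + 28*A = -35 + 28*60 = -35 + 1680 = 1645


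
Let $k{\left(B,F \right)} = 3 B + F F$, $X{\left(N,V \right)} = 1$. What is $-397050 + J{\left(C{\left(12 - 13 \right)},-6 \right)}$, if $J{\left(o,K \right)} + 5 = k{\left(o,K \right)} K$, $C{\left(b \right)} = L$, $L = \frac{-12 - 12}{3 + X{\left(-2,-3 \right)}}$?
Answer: $-397163$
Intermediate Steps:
$k{\left(B,F \right)} = F^{2} + 3 B$ ($k{\left(B,F \right)} = 3 B + F^{2} = F^{2} + 3 B$)
$L = -6$ ($L = \frac{-12 - 12}{3 + 1} = - \frac{24}{4} = \left(-24\right) \frac{1}{4} = -6$)
$C{\left(b \right)} = -6$
$J{\left(o,K \right)} = -5 + K \left(K^{2} + 3 o\right)$ ($J{\left(o,K \right)} = -5 + \left(K^{2} + 3 o\right) K = -5 + K \left(K^{2} + 3 o\right)$)
$-397050 + J{\left(C{\left(12 - 13 \right)},-6 \right)} = -397050 - \left(5 + 6 \left(\left(-6\right)^{2} + 3 \left(-6\right)\right)\right) = -397050 - \left(5 + 6 \left(36 - 18\right)\right) = -397050 - 113 = -397163$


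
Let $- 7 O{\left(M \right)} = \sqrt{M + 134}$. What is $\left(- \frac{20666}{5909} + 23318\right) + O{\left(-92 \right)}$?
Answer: $\frac{137765396}{5909} - \frac{\sqrt{42}}{7} \approx 23314.0$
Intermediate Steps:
$O{\left(M \right)} = - \frac{\sqrt{134 + M}}{7}$ ($O{\left(M \right)} = - \frac{\sqrt{M + 134}}{7} = - \frac{\sqrt{134 + M}}{7}$)
$\left(- \frac{20666}{5909} + 23318\right) + O{\left(-92 \right)} = \left(- \frac{20666}{5909} + 23318\right) - \frac{\sqrt{134 - 92}}{7} = \left(\left(-20666\right) \frac{1}{5909} + 23318\right) - \frac{\sqrt{42}}{7} = \left(- \frac{20666}{5909} + 23318\right) - \frac{\sqrt{42}}{7} = \frac{137765396}{5909} - \frac{\sqrt{42}}{7}$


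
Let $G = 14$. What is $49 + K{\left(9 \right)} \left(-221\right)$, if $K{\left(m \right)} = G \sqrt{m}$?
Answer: $-9233$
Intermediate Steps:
$K{\left(m \right)} = 14 \sqrt{m}$
$49 + K{\left(9 \right)} \left(-221\right) = 49 + 14 \sqrt{9} \left(-221\right) = 49 + 14 \cdot 3 \left(-221\right) = 49 + 42 \left(-221\right) = 49 - 9282 = -9233$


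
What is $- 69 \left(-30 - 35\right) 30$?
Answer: $134550$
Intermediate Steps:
$- 69 \left(-30 - 35\right) 30 = \left(-69\right) \left(-65\right) 30 = 4485 \cdot 30 = 134550$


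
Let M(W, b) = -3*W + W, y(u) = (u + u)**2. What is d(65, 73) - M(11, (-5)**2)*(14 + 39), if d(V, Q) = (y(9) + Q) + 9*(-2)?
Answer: 1545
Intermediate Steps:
y(u) = 4*u**2 (y(u) = (2*u)**2 = 4*u**2)
M(W, b) = -2*W
d(V, Q) = 306 + Q (d(V, Q) = (4*9**2 + Q) + 9*(-2) = (4*81 + Q) - 18 = (324 + Q) - 18 = 306 + Q)
d(65, 73) - M(11, (-5)**2)*(14 + 39) = (306 + 73) - (-2*11)*(14 + 39) = 379 - (-22)*53 = 379 - 1*(-1166) = 379 + 1166 = 1545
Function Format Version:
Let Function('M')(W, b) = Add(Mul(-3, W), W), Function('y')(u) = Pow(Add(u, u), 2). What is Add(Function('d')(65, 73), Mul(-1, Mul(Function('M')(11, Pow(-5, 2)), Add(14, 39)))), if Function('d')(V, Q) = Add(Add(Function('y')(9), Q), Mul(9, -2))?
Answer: 1545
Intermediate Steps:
Function('y')(u) = Mul(4, Pow(u, 2)) (Function('y')(u) = Pow(Mul(2, u), 2) = Mul(4, Pow(u, 2)))
Function('M')(W, b) = Mul(-2, W)
Function('d')(V, Q) = Add(306, Q) (Function('d')(V, Q) = Add(Add(Mul(4, Pow(9, 2)), Q), Mul(9, -2)) = Add(Add(Mul(4, 81), Q), -18) = Add(Add(324, Q), -18) = Add(306, Q))
Add(Function('d')(65, 73), Mul(-1, Mul(Function('M')(11, Pow(-5, 2)), Add(14, 39)))) = Add(Add(306, 73), Mul(-1, Mul(Mul(-2, 11), Add(14, 39)))) = Add(379, Mul(-1, Mul(-22, 53))) = Add(379, Mul(-1, -1166)) = Add(379, 1166) = 1545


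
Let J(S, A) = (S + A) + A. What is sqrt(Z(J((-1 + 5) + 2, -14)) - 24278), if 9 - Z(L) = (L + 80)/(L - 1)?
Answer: I*sqrt(12836967)/23 ≈ 155.78*I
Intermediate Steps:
J(S, A) = S + 2*A (J(S, A) = (A + S) + A = S + 2*A)
Z(L) = 9 - (80 + L)/(-1 + L) (Z(L) = 9 - (L + 80)/(L - 1) = 9 - (80 + L)/(-1 + L))
sqrt(Z(J((-1 + 5) + 2, -14)) - 24278) = sqrt((-89 + 8*(((-1 + 5) + 2) + 2*(-14)))/(-1 + (((-1 + 5) + 2) + 2*(-14))) - 24278) = sqrt((-89 + 8*((4 + 2) - 28))/(-1 + ((4 + 2) - 28)) - 24278) = sqrt((-89 + 8*(6 - 28))/(-1 + (6 - 28)) - 24278) = sqrt((-89 + 8*(-22))/(-1 - 22) - 24278) = sqrt((-89 - 176)/(-23) - 24278) = sqrt(-1/23*(-265) - 24278) = sqrt(265/23 - 24278) = sqrt(-558129/23) = I*sqrt(12836967)/23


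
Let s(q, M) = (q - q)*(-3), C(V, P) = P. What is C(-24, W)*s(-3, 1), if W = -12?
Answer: 0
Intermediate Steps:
s(q, M) = 0 (s(q, M) = 0*(-3) = 0)
C(-24, W)*s(-3, 1) = -12*0 = 0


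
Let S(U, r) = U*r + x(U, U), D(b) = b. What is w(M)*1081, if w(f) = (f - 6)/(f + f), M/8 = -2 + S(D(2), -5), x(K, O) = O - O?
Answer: 18377/32 ≈ 574.28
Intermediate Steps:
x(K, O) = 0
S(U, r) = U*r (S(U, r) = U*r + 0 = U*r)
M = -96 (M = 8*(-2 + 2*(-5)) = 8*(-2 - 10) = 8*(-12) = -96)
w(f) = (-6 + f)/(2*f) (w(f) = (-6 + f)/((2*f)) = (-6 + f)*(1/(2*f)) = (-6 + f)/(2*f))
w(M)*1081 = ((½)*(-6 - 96)/(-96))*1081 = ((½)*(-1/96)*(-102))*1081 = (17/32)*1081 = 18377/32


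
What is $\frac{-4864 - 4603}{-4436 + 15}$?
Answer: $\frac{9467}{4421} \approx 2.1414$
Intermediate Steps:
$\frac{-4864 - 4603}{-4436 + 15} = - \frac{9467}{-4421} = \left(-9467\right) \left(- \frac{1}{4421}\right) = \frac{9467}{4421}$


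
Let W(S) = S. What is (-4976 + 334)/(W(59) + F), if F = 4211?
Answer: -2321/2135 ≈ -1.0871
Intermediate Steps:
(-4976 + 334)/(W(59) + F) = (-4976 + 334)/(59 + 4211) = -4642/4270 = -4642*1/4270 = -2321/2135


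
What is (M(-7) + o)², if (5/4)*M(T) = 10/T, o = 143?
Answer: 986049/49 ≈ 20123.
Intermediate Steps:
M(T) = 8/T (M(T) = 4*(10/T)/5 = 8/T)
(M(-7) + o)² = (8/(-7) + 143)² = (8*(-⅐) + 143)² = (-8/7 + 143)² = (993/7)² = 986049/49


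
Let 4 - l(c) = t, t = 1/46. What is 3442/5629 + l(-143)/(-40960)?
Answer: 6484248613/10605936640 ≈ 0.61138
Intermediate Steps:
t = 1/46 ≈ 0.021739
l(c) = 183/46 (l(c) = 4 - 1*1/46 = 4 - 1/46 = 183/46)
3442/5629 + l(-143)/(-40960) = 3442/5629 + (183/46)/(-40960) = 3442*(1/5629) + (183/46)*(-1/40960) = 3442/5629 - 183/1884160 = 6484248613/10605936640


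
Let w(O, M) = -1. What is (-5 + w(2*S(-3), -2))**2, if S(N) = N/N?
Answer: 36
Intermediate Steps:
S(N) = 1
(-5 + w(2*S(-3), -2))**2 = (-5 - 1)**2 = (-6)**2 = 36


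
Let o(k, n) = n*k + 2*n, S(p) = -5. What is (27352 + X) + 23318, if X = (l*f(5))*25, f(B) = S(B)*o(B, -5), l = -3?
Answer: 37545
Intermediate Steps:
o(k, n) = 2*n + k*n (o(k, n) = k*n + 2*n = 2*n + k*n)
f(B) = 50 + 25*B (f(B) = -(-25)*(2 + B) = -5*(-10 - 5*B) = 50 + 25*B)
X = -13125 (X = -3*(50 + 25*5)*25 = -3*(50 + 125)*25 = -3*175*25 = -525*25 = -13125)
(27352 + X) + 23318 = (27352 - 13125) + 23318 = 14227 + 23318 = 37545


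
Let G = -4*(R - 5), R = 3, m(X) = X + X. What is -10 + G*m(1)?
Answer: 6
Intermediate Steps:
m(X) = 2*X
G = 8 (G = -4*(3 - 5) = -4*(-2) = 8)
-10 + G*m(1) = -10 + 8*(2*1) = -10 + 8*2 = -10 + 16 = 6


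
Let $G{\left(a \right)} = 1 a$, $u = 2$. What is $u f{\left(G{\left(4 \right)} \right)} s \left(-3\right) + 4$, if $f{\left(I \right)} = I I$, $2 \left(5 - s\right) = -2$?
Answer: $-572$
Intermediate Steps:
$s = 6$ ($s = 5 - -1 = 5 + 1 = 6$)
$G{\left(a \right)} = a$
$f{\left(I \right)} = I^{2}$
$u f{\left(G{\left(4 \right)} \right)} s \left(-3\right) + 4 = 2 \cdot 4^{2} \cdot 6 \left(-3\right) + 4 = 2 \cdot 16 \cdot 6 \left(-3\right) + 4 = 2 \cdot 96 \left(-3\right) + 4 = 2 \left(-288\right) + 4 = -576 + 4 = -572$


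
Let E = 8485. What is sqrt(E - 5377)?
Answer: 2*sqrt(777) ≈ 55.749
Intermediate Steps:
sqrt(E - 5377) = sqrt(8485 - 5377) = sqrt(3108) = 2*sqrt(777)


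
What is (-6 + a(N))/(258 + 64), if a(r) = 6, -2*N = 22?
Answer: 0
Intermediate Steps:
N = -11 (N = -1/2*22 = -11)
(-6 + a(N))/(258 + 64) = (-6 + 6)/(258 + 64) = 0/322 = 0*(1/322) = 0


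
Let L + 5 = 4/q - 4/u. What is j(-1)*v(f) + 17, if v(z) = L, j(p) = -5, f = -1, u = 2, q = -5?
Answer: 56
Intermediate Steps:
L = -39/5 (L = -5 + (4/(-5) - 4/2) = -5 + (4*(-⅕) - 4*½) = -5 + (-⅘ - 2) = -5 - 14/5 = -39/5 ≈ -7.8000)
v(z) = -39/5
j(-1)*v(f) + 17 = -5*(-39/5) + 17 = 39 + 17 = 56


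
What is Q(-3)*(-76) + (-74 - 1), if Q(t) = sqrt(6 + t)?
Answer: -75 - 76*sqrt(3) ≈ -206.64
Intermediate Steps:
Q(-3)*(-76) + (-74 - 1) = sqrt(6 - 3)*(-76) + (-74 - 1) = sqrt(3)*(-76) - 75 = -76*sqrt(3) - 75 = -75 - 76*sqrt(3)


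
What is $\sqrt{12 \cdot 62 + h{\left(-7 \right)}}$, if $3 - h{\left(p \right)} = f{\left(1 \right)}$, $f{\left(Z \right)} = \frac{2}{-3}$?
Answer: $\frac{\sqrt{6729}}{3} \approx 27.344$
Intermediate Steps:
$f{\left(Z \right)} = - \frac{2}{3}$ ($f{\left(Z \right)} = 2 \left(- \frac{1}{3}\right) = - \frac{2}{3}$)
$h{\left(p \right)} = \frac{11}{3}$ ($h{\left(p \right)} = 3 - - \frac{2}{3} = 3 + \frac{2}{3} = \frac{11}{3}$)
$\sqrt{12 \cdot 62 + h{\left(-7 \right)}} = \sqrt{12 \cdot 62 + \frac{11}{3}} = \sqrt{744 + \frac{11}{3}} = \sqrt{\frac{2243}{3}} = \frac{\sqrt{6729}}{3}$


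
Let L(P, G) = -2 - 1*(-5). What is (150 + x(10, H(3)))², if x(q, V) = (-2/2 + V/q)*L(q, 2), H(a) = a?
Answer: 2187441/100 ≈ 21874.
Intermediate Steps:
L(P, G) = 3 (L(P, G) = -2 + 5 = 3)
x(q, V) = -3 + 3*V/q (x(q, V) = (-2/2 + V/q)*3 = (-2*½ + V/q)*3 = (-1 + V/q)*3 = -3 + 3*V/q)
(150 + x(10, H(3)))² = (150 + (-3 + 3*3/10))² = (150 + (-3 + 3*3*(⅒)))² = (150 + (-3 + 9/10))² = (150 - 21/10)² = (1479/10)² = 2187441/100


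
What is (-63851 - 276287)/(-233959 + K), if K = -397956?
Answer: 340138/631915 ≈ 0.53827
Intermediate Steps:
(-63851 - 276287)/(-233959 + K) = (-63851 - 276287)/(-233959 - 397956) = -340138/(-631915) = -340138*(-1/631915) = 340138/631915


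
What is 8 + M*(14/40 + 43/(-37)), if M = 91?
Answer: -48771/740 ≈ -65.907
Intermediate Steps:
8 + M*(14/40 + 43/(-37)) = 8 + 91*(14/40 + 43/(-37)) = 8 + 91*(14*(1/40) + 43*(-1/37)) = 8 + 91*(7/20 - 43/37) = 8 + 91*(-601/740) = 8 - 54691/740 = -48771/740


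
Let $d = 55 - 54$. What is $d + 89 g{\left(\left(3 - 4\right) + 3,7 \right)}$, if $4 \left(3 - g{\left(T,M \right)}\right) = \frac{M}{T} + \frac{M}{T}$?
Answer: $\frac{449}{4} \approx 112.25$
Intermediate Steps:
$d = 1$
$g{\left(T,M \right)} = 3 - \frac{M}{2 T}$ ($g{\left(T,M \right)} = 3 - \frac{\frac{M}{T} + \frac{M}{T}}{4} = 3 - \frac{2 M \frac{1}{T}}{4} = 3 - \frac{M}{2 T}$)
$d + 89 g{\left(\left(3 - 4\right) + 3,7 \right)} = 1 + 89 \left(3 - \frac{7}{2 \left(\left(3 - 4\right) + 3\right)}\right) = 1 + 89 \left(3 - \frac{7}{2 \left(-1 + 3\right)}\right) = 1 + 89 \left(3 - \frac{7}{2 \cdot 2}\right) = 1 + 89 \left(3 - \frac{7}{2} \cdot \frac{1}{2}\right) = 1 + 89 \left(3 - \frac{7}{4}\right) = 1 + 89 \cdot \frac{5}{4} = 1 + \frac{445}{4} = \frac{449}{4}$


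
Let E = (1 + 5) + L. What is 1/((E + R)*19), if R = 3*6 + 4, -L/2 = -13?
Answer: 1/1026 ≈ 0.00097466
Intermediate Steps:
L = 26 (L = -2*(-13) = 26)
R = 22 (R = 18 + 4 = 22)
E = 32 (E = (1 + 5) + 26 = 6 + 26 = 32)
1/((E + R)*19) = 1/((32 + 22)*19) = (1/19)/54 = (1/54)*(1/19) = 1/1026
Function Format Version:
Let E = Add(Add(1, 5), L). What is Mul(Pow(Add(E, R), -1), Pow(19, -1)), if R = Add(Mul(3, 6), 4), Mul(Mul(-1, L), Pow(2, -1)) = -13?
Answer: Rational(1, 1026) ≈ 0.00097466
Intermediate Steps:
L = 26 (L = Mul(-2, -13) = 26)
R = 22 (R = Add(18, 4) = 22)
E = 32 (E = Add(Add(1, 5), 26) = Add(6, 26) = 32)
Mul(Pow(Add(E, R), -1), Pow(19, -1)) = Mul(Pow(Add(32, 22), -1), Pow(19, -1)) = Mul(Pow(54, -1), Rational(1, 19)) = Mul(Rational(1, 54), Rational(1, 19)) = Rational(1, 1026)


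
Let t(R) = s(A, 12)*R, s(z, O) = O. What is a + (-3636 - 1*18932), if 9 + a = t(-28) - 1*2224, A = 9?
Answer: -25137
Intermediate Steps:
t(R) = 12*R
a = -2569 (a = -9 + (12*(-28) - 1*2224) = -9 + (-336 - 2224) = -9 - 2560 = -2569)
a + (-3636 - 1*18932) = -2569 + (-3636 - 1*18932) = -2569 + (-3636 - 18932) = -2569 - 22568 = -25137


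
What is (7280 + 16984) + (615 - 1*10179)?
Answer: 14700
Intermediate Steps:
(7280 + 16984) + (615 - 1*10179) = 24264 + (615 - 10179) = 24264 - 9564 = 14700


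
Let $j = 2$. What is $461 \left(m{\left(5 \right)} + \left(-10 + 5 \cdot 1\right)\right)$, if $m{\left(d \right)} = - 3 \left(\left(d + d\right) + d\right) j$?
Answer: $-43795$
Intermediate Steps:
$m{\left(d \right)} = - 18 d$ ($m{\left(d \right)} = - 3 \left(\left(d + d\right) + d\right) 2 = - 3 \left(2 d + d\right) 2 = - 3 \cdot 3 d 2 = - 9 d 2 = - 18 d$)
$461 \left(m{\left(5 \right)} + \left(-10 + 5 \cdot 1\right)\right) = 461 \left(\left(-18\right) 5 + \left(-10 + 5 \cdot 1\right)\right) = 461 \left(-90 + \left(-10 + 5\right)\right) = 461 \left(-90 - 5\right) = 461 \left(-95\right) = -43795$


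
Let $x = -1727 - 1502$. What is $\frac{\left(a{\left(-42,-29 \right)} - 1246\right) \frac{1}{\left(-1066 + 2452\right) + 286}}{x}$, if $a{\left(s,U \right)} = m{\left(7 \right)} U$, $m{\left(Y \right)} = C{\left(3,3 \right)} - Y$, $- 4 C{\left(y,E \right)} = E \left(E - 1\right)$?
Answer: $\frac{1999}{10797776} \approx 0.00018513$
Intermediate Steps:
$x = -3229$
$C{\left(y,E \right)} = - \frac{E \left(-1 + E\right)}{4}$ ($C{\left(y,E \right)} = - \frac{E \left(E - 1\right)}{4} = - \frac{E \left(-1 + E\right)}{4}$)
$m{\left(Y \right)} = - \frac{3}{2} - Y$ ($m{\left(Y \right)} = \frac{1}{4} \cdot 3 \left(1 - 3\right) - Y = \frac{1}{4} \cdot 3 \left(-2\right) - Y = - \frac{3}{2} - Y$)
$a{\left(s,U \right)} = - \frac{17 U}{2}$ ($a{\left(s,U \right)} = \left(- \frac{3}{2} - 7\right) U = - \frac{17 U}{2}$)
$\frac{\left(a{\left(-42,-29 \right)} - 1246\right) \frac{1}{\left(-1066 + 2452\right) + 286}}{x} = \frac{\left(\left(- \frac{17}{2}\right) \left(-29\right) - 1246\right) \frac{1}{\left(-1066 + 2452\right) + 286}}{-3229} = \frac{\frac{493}{2} - 1246}{1386 + 286} \left(- \frac{1}{3229}\right) = - \frac{1999}{2 \cdot 1672} \left(- \frac{1}{3229}\right) = \left(- \frac{1999}{2}\right) \frac{1}{1672} \left(- \frac{1}{3229}\right) = \left(- \frac{1999}{3344}\right) \left(- \frac{1}{3229}\right) = \frac{1999}{10797776}$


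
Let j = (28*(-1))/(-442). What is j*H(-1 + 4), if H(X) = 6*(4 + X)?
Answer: 588/221 ≈ 2.6606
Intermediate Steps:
j = 14/221 (j = -28*(-1/442) = 14/221 ≈ 0.063348)
H(X) = 24 + 6*X
j*H(-1 + 4) = 14*(24 + 6*(-1 + 4))/221 = 14*(24 + 6*3)/221 = 14*(24 + 18)/221 = (14/221)*42 = 588/221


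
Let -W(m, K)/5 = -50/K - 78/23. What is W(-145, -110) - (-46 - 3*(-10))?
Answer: 7763/253 ≈ 30.684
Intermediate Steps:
W(m, K) = 390/23 + 250/K (W(m, K) = -5*(-50/K - 78/23) = -5*(-78/23 - 50/K) = 390/23 + 250/K)
W(-145, -110) - (-46 - 3*(-10)) = (390/23 + 250/(-110)) - (-46 - 3*(-10)) = (390/23 + 250*(-1/110)) - (-46 + 30) = (390/23 - 25/11) - 1*(-16) = 3715/253 + 16 = 7763/253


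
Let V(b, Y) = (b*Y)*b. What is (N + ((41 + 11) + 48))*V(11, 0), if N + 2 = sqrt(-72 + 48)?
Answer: 0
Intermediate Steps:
V(b, Y) = Y*b**2 (V(b, Y) = (Y*b)*b = Y*b**2)
N = -2 + 2*I*sqrt(6) (N = -2 + sqrt(-72 + 48) = -2 + sqrt(-24) = -2 + 2*I*sqrt(6) ≈ -2.0 + 4.899*I)
(N + ((41 + 11) + 48))*V(11, 0) = ((-2 + 2*I*sqrt(6)) + ((41 + 11) + 48))*(0*11**2) = ((-2 + 2*I*sqrt(6)) + (52 + 48))*(0*121) = ((-2 + 2*I*sqrt(6)) + 100)*0 = (98 + 2*I*sqrt(6))*0 = 0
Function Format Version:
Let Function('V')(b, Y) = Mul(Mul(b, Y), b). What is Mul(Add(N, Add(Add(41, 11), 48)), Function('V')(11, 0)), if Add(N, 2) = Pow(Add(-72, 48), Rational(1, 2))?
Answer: 0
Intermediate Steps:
Function('V')(b, Y) = Mul(Y, Pow(b, 2)) (Function('V')(b, Y) = Mul(Mul(Y, b), b) = Mul(Y, Pow(b, 2)))
N = Add(-2, Mul(2, I, Pow(6, Rational(1, 2)))) (N = Add(-2, Pow(Add(-72, 48), Rational(1, 2))) = Add(-2, Pow(-24, Rational(1, 2))) = Add(-2, Mul(2, I, Pow(6, Rational(1, 2)))) ≈ Add(-2.0000, Mul(4.8990, I)))
Mul(Add(N, Add(Add(41, 11), 48)), Function('V')(11, 0)) = Mul(Add(Add(-2, Mul(2, I, Pow(6, Rational(1, 2)))), Add(Add(41, 11), 48)), Mul(0, Pow(11, 2))) = Mul(Add(Add(-2, Mul(2, I, Pow(6, Rational(1, 2)))), Add(52, 48)), Mul(0, 121)) = Mul(Add(Add(-2, Mul(2, I, Pow(6, Rational(1, 2)))), 100), 0) = Mul(Add(98, Mul(2, I, Pow(6, Rational(1, 2)))), 0) = 0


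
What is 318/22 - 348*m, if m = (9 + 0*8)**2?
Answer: -309909/11 ≈ -28174.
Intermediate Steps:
m = 81 (m = (9 + 0)**2 = 9**2 = 81)
318/22 - 348*m = 318/22 - 348*81 = 318*(1/22) - 28188 = 159/11 - 28188 = -309909/11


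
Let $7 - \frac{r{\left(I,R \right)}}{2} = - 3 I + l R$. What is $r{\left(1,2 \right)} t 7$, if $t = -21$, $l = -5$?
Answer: $-5880$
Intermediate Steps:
$r{\left(I,R \right)} = 14 + 6 I + 10 R$ ($r{\left(I,R \right)} = 14 - 2 \left(- 3 I - 5 R\right) = 14 - 2 \left(- 5 R - 3 I\right) = 14 + \left(6 I + 10 R\right) = 14 + 6 I + 10 R$)
$r{\left(1,2 \right)} t 7 = \left(14 + 6 \cdot 1 + 10 \cdot 2\right) \left(-21\right) 7 = \left(14 + 6 + 20\right) \left(-21\right) 7 = 40 \left(-21\right) 7 = \left(-840\right) 7 = -5880$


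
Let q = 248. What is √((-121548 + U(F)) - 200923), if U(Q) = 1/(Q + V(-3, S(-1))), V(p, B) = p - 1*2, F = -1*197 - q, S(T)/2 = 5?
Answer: I*√290223902/30 ≈ 567.87*I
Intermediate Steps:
S(T) = 10 (S(T) = 2*5 = 10)
F = -445 (F = -1*197 - 1*248 = -197 - 248 = -445)
V(p, B) = -2 + p (V(p, B) = p - 2 = -2 + p)
U(Q) = 1/(-5 + Q) (U(Q) = 1/(Q + (-2 - 3)) = 1/(Q - 5) = 1/(-5 + Q))
√((-121548 + U(F)) - 200923) = √((-121548 + 1/(-5 - 445)) - 200923) = √((-121548 + 1/(-450)) - 200923) = √((-121548 - 1/450) - 200923) = √(-54696601/450 - 200923) = √(-145111951/450) = I*√290223902/30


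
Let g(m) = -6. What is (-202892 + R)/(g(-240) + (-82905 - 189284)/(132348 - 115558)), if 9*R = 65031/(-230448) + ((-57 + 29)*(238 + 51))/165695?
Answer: 39022878302212266013/4271985383251032 ≈ 9134.6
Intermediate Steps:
R = -4213365587/114552244080 (R = (65031/(-230448) + ((-57 + 29)*(238 + 51))/165695)/9 = (65031*(-1/230448) - 28*289*(1/165695))/9 = (-21677/76816 - 8092*1/165695)/9 = (-21677/76816 - 8092/165695)/9 = (⅑)*(-4213365587/12728027120) = -4213365587/114552244080 ≈ -0.036781)
(-202892 + R)/(g(-240) + (-82905 - 189284)/(132348 - 115558)) = (-202892 - 4213365587/114552244080)/(-6 + (-82905 - 189284)/(132348 - 115558)) = -23241738119244947/(114552244080*(-6 - 272189/16790)) = -23241738119244947/(114552244080*(-372929/16790)) = -23241738119244947/114552244080*(-16790/372929) = 39022878302212266013/4271985383251032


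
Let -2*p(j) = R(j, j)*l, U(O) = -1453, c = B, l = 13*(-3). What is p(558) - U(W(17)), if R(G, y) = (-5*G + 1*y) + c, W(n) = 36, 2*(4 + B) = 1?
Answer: -168557/4 ≈ -42139.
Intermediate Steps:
B = -7/2 (B = -4 + (1/2)*1 = -4 + 1/2 = -7/2 ≈ -3.5000)
l = -39
c = -7/2 ≈ -3.5000
R(G, y) = -7/2 + y - 5*G (R(G, y) = (-5*G + 1*y) - 7/2 = (-5*G + y) - 7/2 = (y - 5*G) - 7/2 = -7/2 + y - 5*G)
p(j) = -273/4 - 78*j (p(j) = -(-7/2 + j - 5*j)*(-39)/2 = -(-7/2 - 4*j)*(-39)/2 = -(273/2 + 156*j)/2 = -273/4 - 78*j)
p(558) - U(W(17)) = (-273/4 - 78*558) - 1*(-1453) = (-273/4 - 43524) + 1453 = -174369/4 + 1453 = -168557/4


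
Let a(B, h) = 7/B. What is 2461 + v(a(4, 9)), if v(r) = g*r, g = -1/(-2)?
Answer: 19695/8 ≈ 2461.9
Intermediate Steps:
g = ½ (g = -1*(-½) = ½ ≈ 0.50000)
v(r) = r/2
2461 + v(a(4, 9)) = 2461 + (7/4)/2 = 2461 + (7*(¼))/2 = 2461 + (½)*(7/4) = 2461 + 7/8 = 19695/8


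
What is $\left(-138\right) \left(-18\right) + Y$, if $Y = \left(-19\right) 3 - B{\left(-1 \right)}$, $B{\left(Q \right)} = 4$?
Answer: $2423$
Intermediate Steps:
$Y = -61$ ($Y = \left(-19\right) 3 - 4 = -57 - 4 = -61$)
$\left(-138\right) \left(-18\right) + Y = \left(-138\right) \left(-18\right) - 61 = 2484 - 61 = 2423$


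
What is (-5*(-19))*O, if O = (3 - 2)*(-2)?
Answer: -190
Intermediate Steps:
O = -2 (O = 1*(-2) = -2)
(-5*(-19))*O = -5*(-19)*(-2) = 95*(-2) = -190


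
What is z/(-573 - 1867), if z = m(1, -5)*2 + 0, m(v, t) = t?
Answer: 1/244 ≈ 0.0040984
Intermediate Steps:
z = -10 (z = -5*2 + 0 = -10 + 0 = -10)
z/(-573 - 1867) = -10/(-573 - 1867) = -10/(-2440) = -10*(-1/2440) = 1/244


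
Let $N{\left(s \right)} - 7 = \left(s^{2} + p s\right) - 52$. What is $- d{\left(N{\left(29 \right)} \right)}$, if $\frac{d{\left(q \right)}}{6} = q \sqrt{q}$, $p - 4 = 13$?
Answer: $- 7734 \sqrt{1289} \approx -2.7767 \cdot 10^{5}$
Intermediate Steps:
$p = 17$ ($p = 4 + 13 = 17$)
$N{\left(s \right)} = -45 + s^{2} + 17 s$ ($N{\left(s \right)} = 7 - \left(52 - s^{2} - 17 s\right) = 7 + \left(-52 + s^{2} + 17 s\right) = -45 + s^{2} + 17 s$)
$d{\left(q \right)} = 6 q^{\frac{3}{2}}$ ($d{\left(q \right)} = 6 q \sqrt{q} = 6 q^{\frac{3}{2}}$)
$- d{\left(N{\left(29 \right)} \right)} = - 6 \left(-45 + 29^{2} + 17 \cdot 29\right)^{\frac{3}{2}} = - 6 \left(-45 + 841 + 493\right)^{\frac{3}{2}} = - 6 \cdot 1289^{\frac{3}{2}} = - 6 \cdot 1289 \sqrt{1289} = - 7734 \sqrt{1289}$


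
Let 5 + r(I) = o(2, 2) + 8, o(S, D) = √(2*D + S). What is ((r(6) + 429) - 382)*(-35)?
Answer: -1750 - 35*√6 ≈ -1835.7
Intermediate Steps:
o(S, D) = √(S + 2*D)
r(I) = 3 + √6 (r(I) = -5 + (√(2 + 2*2) + 8) = -5 + (√(2 + 4) + 8) = -5 + (√6 + 8) = -5 + (8 + √6) = 3 + √6)
((r(6) + 429) - 382)*(-35) = (((3 + √6) + 429) - 382)*(-35) = ((432 + √6) - 382)*(-35) = (50 + √6)*(-35) = -1750 - 35*√6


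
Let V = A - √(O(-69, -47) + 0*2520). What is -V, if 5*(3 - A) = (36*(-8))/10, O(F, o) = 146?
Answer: -219/25 + √146 ≈ 3.3230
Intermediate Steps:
A = 219/25 (A = 3 - 36*(-8)/(5*10) = 3 - (-288)/(5*10) = 3 - ⅕*(-144/5) = 3 + 144/25 = 219/25 ≈ 8.7600)
V = 219/25 - √146 (V = 219/25 - √(146 + 0*2520) = 219/25 - √(146 + 0) = 219/25 - √146 ≈ -3.3230)
-V = -(219/25 - √146) = -219/25 + √146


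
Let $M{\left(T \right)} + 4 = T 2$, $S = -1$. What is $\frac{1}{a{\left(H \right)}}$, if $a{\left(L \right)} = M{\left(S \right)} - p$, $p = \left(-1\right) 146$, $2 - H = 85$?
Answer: $\frac{1}{140} \approx 0.0071429$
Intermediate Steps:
$M{\left(T \right)} = -4 + 2 T$ ($M{\left(T \right)} = -4 + T 2 = -4 + 2 T$)
$H = -83$ ($H = 2 - 85 = -83$)
$p = -146$
$a{\left(L \right)} = 140$ ($a{\left(L \right)} = \left(-4 + 2 \left(-1\right)\right) - -146 = \left(-4 - 2\right) + 146 = -6 + 146 = 140$)
$\frac{1}{a{\left(H \right)}} = \frac{1}{140}$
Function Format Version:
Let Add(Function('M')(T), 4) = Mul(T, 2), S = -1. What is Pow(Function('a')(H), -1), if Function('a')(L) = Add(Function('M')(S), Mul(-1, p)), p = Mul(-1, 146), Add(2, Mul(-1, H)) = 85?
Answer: Rational(1, 140) ≈ 0.0071429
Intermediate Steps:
Function('M')(T) = Add(-4, Mul(2, T)) (Function('M')(T) = Add(-4, Mul(T, 2)) = Add(-4, Mul(2, T)))
H = -83 (H = Add(2, Mul(-1, 85)) = Add(2, -85) = -83)
p = -146
Function('a')(L) = 140 (Function('a')(L) = Add(Add(-4, Mul(2, -1)), Mul(-1, -146)) = Add(Add(-4, -2), 146) = Add(-6, 146) = 140)
Pow(Function('a')(H), -1) = Pow(140, -1) = Rational(1, 140)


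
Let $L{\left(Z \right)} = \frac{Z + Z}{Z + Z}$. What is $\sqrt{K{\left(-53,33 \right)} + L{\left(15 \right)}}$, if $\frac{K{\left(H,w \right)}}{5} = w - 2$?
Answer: $2 \sqrt{39} \approx 12.49$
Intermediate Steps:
$K{\left(H,w \right)} = -10 + 5 w$ ($K{\left(H,w \right)} = 5 \left(w - 2\right) = 5 \left(-2 + w\right) = -10 + 5 w$)
$L{\left(Z \right)} = 1$ ($L{\left(Z \right)} = \frac{2 Z}{2 Z} = 2 Z \frac{1}{2 Z} = 1$)
$\sqrt{K{\left(-53,33 \right)} + L{\left(15 \right)}} = \sqrt{\left(-10 + 5 \cdot 33\right) + 1} = \sqrt{\left(-10 + 165\right) + 1} = \sqrt{155 + 1} = \sqrt{156} = 2 \sqrt{39}$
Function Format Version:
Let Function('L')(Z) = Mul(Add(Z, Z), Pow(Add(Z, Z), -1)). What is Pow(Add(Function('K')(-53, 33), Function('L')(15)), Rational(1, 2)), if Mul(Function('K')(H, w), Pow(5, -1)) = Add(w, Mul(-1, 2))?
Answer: Mul(2, Pow(39, Rational(1, 2))) ≈ 12.490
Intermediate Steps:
Function('K')(H, w) = Add(-10, Mul(5, w)) (Function('K')(H, w) = Mul(5, Add(w, Mul(-1, 2))) = Mul(5, Add(w, -2)) = Mul(5, Add(-2, w)) = Add(-10, Mul(5, w)))
Function('L')(Z) = 1 (Function('L')(Z) = Mul(Mul(2, Z), Pow(Mul(2, Z), -1)) = Mul(Mul(2, Z), Mul(Rational(1, 2), Pow(Z, -1))) = 1)
Pow(Add(Function('K')(-53, 33), Function('L')(15)), Rational(1, 2)) = Pow(Add(Add(-10, Mul(5, 33)), 1), Rational(1, 2)) = Pow(Add(Add(-10, 165), 1), Rational(1, 2)) = Pow(Add(155, 1), Rational(1, 2)) = Pow(156, Rational(1, 2)) = Mul(2, Pow(39, Rational(1, 2)))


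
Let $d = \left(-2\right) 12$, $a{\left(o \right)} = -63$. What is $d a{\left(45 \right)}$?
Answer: $1512$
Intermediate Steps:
$d = -24$
$d a{\left(45 \right)} = \left(-24\right) \left(-63\right) = 1512$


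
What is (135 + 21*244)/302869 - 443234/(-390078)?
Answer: 68146629274/59071266891 ≈ 1.1536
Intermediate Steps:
(135 + 21*244)/302869 - 443234/(-390078) = (135 + 5124)*(1/302869) - 443234*(-1/390078) = 5259*(1/302869) + 221617/195039 = 5259/302869 + 221617/195039 = 68146629274/59071266891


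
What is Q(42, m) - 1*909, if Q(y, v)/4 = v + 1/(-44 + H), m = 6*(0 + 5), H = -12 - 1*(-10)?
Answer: -18149/23 ≈ -789.09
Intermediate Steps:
H = -2 (H = -12 + 10 = -2)
m = 30 (m = 6*5 = 30)
Q(y, v) = -2/23 + 4*v (Q(y, v) = 4*(v + 1/(-44 - 2)) = 4*(v + 1/(-46)) = 4*(v - 1/46) = 4*(-1/46 + v) = -2/23 + 4*v)
Q(42, m) - 1*909 = (-2/23 + 4*30) - 1*909 = (-2/23 + 120) - 909 = 2758/23 - 909 = -18149/23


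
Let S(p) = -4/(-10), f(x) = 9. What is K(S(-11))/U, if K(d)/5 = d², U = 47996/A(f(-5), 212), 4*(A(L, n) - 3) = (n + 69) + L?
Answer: 151/119990 ≈ 0.0012584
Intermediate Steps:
S(p) = ⅖ (S(p) = -4*(-⅒) = ⅖)
A(L, n) = 81/4 + L/4 + n/4 (A(L, n) = 3 + ((n + 69) + L)/4 = 3 + ((69 + n) + L)/4 = 3 + (69 + L + n)/4 = 3 + (69/4 + L/4 + n/4) = 81/4 + L/4 + n/4)
U = 95992/151 (U = 47996/(81/4 + (¼)*9 + (¼)*212) = 47996/(81/4 + 9/4 + 53) = 47996/(151/2) = 47996*(2/151) = 95992/151 ≈ 635.71)
K(d) = 5*d²
K(S(-11))/U = (5*(⅖)²)/(95992/151) = (5*(4/25))*(151/95992) = (⅘)*(151/95992) = 151/119990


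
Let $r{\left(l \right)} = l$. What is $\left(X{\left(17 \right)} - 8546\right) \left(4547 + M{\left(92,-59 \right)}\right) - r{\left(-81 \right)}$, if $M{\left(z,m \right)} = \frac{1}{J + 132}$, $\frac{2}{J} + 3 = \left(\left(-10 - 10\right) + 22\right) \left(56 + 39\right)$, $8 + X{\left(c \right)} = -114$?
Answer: $- \frac{486479357503}{12343} \approx -3.9413 \cdot 10^{7}$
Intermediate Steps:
$X{\left(c \right)} = -122$ ($X{\left(c \right)} = -8 - 114 = -122$)
$J = \frac{2}{187}$ ($J = \frac{2}{-3 + \left(\left(-10 - 10\right) + 22\right) \left(56 + 39\right)} = \frac{2}{-3 + \left(-20 + 22\right) 95} = \frac{2}{-3 + 2 \cdot 95} = \frac{2}{-3 + 190} = \frac{2}{187} \approx 0.010695$)
$M{\left(z,m \right)} = \frac{187}{24686}$ ($M{\left(z,m \right)} = \frac{1}{\frac{2}{187} + 132} = \frac{1}{\frac{24686}{187}} = \frac{187}{24686}$)
$\left(X{\left(17 \right)} - 8546\right) \left(4547 + M{\left(92,-59 \right)}\right) - r{\left(-81 \right)} = \left(-122 - 8546\right) \left(4547 + \frac{187}{24686}\right) - -81 = \left(-8668\right) \frac{112247429}{24686} + 81 = - \frac{486480357286}{12343} + 81 = - \frac{486479357503}{12343}$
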